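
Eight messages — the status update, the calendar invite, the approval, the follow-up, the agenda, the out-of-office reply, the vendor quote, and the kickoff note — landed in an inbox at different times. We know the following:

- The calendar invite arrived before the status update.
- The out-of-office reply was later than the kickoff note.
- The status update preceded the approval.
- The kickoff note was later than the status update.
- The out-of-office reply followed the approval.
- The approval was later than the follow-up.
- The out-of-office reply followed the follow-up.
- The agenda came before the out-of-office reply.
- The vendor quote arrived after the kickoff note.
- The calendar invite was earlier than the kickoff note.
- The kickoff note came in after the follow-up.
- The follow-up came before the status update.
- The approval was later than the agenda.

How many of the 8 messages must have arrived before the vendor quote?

Directly stated before the vendor quote: the kickoff note.
The calendar invite reaches the vendor quote via the calendar invite → the kickoff note → the vendor quote.
The follow-up reaches the vendor quote via the follow-up → the kickoff note → the vendor quote.
The status update reaches the vendor quote via the status update → the kickoff note → the vendor quote.
No chain forces the approval (or any of the others) ahead of the vendor quote.
That's the calendar invite, the follow-up, the kickoff note, and the status update — 4 in all.

4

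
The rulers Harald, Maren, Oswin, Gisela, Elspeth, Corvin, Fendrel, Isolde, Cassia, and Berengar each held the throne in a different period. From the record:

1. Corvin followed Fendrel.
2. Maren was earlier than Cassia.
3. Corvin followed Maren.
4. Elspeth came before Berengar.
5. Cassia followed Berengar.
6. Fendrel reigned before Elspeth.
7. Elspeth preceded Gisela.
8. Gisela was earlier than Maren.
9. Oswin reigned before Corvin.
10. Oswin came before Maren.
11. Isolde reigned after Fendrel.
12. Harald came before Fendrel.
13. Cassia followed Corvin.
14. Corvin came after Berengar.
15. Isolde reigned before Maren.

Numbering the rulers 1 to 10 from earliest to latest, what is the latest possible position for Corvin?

Corvin must come before Cassia — 1 ruler forced after them.
Everything else can be placed before Corvin in some valid order, so Corvin can sit as late as position 10 − 1 = 9.

9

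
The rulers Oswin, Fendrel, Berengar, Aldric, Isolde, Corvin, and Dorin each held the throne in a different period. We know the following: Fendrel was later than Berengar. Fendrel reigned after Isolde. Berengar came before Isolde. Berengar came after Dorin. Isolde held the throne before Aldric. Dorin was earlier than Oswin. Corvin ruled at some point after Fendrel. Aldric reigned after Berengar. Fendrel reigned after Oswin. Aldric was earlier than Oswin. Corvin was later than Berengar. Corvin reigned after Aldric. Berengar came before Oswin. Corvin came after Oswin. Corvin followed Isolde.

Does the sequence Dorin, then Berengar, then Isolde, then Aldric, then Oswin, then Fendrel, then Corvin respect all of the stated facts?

Check each stated constraint against the proposed order — e.g. Isolde is ahead of Corvin; Berengar is ahead of Corvin. Every pair is in the required order; nothing is violated.

yes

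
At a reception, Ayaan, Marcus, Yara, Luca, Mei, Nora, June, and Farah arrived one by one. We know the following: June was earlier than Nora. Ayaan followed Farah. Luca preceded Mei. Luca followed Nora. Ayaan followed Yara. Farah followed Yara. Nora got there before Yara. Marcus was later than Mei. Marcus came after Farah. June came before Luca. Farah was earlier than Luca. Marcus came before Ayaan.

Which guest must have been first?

June has a chain of constraints placing them before every other guest, so June must be first.

June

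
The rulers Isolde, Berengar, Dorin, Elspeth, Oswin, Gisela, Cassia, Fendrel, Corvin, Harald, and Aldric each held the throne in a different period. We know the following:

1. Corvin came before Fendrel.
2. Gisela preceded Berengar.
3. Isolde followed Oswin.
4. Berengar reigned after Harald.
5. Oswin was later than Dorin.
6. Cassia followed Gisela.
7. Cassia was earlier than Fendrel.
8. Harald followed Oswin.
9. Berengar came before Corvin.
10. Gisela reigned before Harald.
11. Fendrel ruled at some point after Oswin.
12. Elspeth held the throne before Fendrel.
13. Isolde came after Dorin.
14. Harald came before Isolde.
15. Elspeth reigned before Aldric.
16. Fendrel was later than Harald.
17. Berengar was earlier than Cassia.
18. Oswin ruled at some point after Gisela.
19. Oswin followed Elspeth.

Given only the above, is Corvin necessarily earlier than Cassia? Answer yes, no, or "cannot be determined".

cannot be determined

No chain of stated constraints runs from Corvin to Cassia, and none runs from Cassia to Corvin either.
So the relative order of Corvin and Cassia is not fixed by the given facts.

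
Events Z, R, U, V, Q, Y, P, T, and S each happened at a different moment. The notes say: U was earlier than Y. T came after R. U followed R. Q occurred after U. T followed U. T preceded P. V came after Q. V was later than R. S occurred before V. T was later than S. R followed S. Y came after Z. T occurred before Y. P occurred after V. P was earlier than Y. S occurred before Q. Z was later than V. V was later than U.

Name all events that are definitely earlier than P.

Q, R, S, T, U, V

Directly stated before P: T and V.
Q reaches P via Q → V → P.
R reaches P via R → T → P.
S reaches P via S → T → P.
Likewise U reaches P by chaining the stated constraints.
No chain forces Z (or any of the others) ahead of P.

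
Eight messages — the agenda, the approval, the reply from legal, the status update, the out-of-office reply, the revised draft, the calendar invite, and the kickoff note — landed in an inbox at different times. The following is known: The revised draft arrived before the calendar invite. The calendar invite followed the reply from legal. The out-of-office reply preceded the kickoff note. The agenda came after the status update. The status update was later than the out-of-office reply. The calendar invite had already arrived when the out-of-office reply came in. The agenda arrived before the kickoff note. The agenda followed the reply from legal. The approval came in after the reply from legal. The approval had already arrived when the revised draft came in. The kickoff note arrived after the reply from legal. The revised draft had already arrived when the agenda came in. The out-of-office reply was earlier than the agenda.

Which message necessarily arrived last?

the kickoff note

Every other message has a chain of constraints placing it before the kickoff note, so the kickoff note is last.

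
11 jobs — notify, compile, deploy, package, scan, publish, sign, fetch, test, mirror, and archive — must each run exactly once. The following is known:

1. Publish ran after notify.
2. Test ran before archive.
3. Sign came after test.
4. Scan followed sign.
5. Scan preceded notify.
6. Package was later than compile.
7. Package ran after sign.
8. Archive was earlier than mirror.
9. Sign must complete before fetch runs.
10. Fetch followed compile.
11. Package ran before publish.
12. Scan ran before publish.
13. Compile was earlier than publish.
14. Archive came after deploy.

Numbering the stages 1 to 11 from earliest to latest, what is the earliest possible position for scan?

3

Sign and test must both come before scan — 2 forced predecessors.
Nothing else is forced ahead of scan, so its earliest slot is position 2 + 1 = 3.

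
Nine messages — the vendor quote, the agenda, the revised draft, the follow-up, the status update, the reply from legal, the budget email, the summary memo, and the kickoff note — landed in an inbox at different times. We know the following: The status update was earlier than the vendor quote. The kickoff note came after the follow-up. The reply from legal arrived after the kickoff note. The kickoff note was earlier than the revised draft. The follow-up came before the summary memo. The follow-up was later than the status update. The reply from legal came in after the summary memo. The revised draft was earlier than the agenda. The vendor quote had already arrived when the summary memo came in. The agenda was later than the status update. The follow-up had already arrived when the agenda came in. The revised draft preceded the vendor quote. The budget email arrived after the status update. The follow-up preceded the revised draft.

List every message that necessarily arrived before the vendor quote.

Directly stated before the vendor quote: the revised draft and the status update.
The follow-up reaches the vendor quote via the follow-up → the revised draft → the vendor quote.
The kickoff note reaches the vendor quote via the kickoff note → the revised draft → the vendor quote.
No chain forces the reply from legal (or any of the others) ahead of the vendor quote.

the follow-up, the kickoff note, the revised draft, the status update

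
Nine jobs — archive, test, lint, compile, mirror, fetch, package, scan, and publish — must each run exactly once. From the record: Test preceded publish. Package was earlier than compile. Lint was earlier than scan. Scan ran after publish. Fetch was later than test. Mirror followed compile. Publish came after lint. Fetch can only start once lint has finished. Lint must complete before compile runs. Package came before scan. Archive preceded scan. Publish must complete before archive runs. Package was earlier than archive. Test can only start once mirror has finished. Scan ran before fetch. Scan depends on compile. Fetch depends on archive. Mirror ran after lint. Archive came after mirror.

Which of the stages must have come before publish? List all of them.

Directly stated before publish: lint and test.
Compile reaches publish via compile → mirror → test → publish.
Mirror reaches publish via mirror → test → publish.
Package reaches publish via package → compile → mirror → test → publish.

compile, lint, mirror, package, test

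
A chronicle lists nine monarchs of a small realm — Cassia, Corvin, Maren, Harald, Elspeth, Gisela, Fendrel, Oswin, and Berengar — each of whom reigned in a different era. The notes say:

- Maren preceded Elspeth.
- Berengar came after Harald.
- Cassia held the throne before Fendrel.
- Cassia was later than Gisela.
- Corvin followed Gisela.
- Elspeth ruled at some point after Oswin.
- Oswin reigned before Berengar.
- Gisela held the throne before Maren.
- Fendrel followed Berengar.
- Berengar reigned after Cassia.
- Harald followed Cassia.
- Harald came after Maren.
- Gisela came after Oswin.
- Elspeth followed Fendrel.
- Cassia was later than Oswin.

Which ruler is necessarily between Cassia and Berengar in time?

Harald

Tracing the constraints gives Cassia → Harald → Berengar, so Harald sits after Cassia and before Berengar.
No other ruler is forced both after Cassia and before Berengar.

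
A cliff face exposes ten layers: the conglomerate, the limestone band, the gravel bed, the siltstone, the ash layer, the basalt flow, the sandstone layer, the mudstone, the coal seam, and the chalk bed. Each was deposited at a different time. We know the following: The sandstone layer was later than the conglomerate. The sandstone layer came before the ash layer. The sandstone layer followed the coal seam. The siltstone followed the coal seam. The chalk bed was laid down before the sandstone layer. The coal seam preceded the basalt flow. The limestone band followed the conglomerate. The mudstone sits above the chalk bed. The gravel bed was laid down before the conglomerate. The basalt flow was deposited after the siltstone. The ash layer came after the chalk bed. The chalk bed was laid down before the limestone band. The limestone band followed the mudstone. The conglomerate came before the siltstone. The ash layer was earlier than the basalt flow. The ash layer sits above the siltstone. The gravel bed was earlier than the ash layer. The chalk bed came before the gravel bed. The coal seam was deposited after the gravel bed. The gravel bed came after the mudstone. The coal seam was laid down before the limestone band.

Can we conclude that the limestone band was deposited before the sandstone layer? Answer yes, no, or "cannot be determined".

No chain of stated constraints runs from the limestone band to the sandstone layer, and none runs from the sandstone layer to the limestone band either.
So the relative order of the limestone band and the sandstone layer is not fixed by the given facts.

cannot be determined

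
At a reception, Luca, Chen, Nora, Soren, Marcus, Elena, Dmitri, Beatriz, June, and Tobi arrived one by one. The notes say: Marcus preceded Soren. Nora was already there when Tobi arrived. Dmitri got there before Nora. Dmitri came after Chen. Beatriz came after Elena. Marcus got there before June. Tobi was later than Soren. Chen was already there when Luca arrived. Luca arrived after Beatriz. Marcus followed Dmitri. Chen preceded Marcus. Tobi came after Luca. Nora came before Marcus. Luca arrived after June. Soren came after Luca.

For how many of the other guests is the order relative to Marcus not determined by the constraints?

2

Forced before Marcus: Chen, Dmitri, and Nora; forced after Marcus: June, Luca, Soren, and Tobi.
That leaves Beatriz and Elena with no forced order relative to Marcus — 2.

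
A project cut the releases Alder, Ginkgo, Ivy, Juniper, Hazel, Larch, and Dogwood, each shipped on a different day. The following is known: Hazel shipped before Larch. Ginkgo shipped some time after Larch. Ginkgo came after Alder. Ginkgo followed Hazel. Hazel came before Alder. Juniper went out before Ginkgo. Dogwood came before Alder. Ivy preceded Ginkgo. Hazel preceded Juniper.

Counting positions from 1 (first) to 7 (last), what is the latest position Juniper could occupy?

Juniper must come before Ginkgo — 1 release forced after it.
Everything else can be placed before Juniper in some valid order, so Juniper can sit as late as position 7 − 1 = 6.

6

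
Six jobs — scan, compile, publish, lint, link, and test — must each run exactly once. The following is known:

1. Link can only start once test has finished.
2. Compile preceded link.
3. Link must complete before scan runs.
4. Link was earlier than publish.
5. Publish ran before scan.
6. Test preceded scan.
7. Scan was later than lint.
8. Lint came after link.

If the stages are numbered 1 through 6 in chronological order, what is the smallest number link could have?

Compile and test must both come before link — 2 forced predecessors.
Nothing else is forced ahead of link, so its earliest slot is position 2 + 1 = 3.

3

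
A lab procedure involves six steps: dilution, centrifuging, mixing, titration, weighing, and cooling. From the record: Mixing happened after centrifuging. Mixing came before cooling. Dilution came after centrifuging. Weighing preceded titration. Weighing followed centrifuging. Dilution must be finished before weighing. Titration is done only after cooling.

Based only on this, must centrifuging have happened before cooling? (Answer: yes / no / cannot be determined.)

Chain the constraints: centrifuging → mixing → cooling. Each link is directly stated, so centrifuging comes before cooling.

yes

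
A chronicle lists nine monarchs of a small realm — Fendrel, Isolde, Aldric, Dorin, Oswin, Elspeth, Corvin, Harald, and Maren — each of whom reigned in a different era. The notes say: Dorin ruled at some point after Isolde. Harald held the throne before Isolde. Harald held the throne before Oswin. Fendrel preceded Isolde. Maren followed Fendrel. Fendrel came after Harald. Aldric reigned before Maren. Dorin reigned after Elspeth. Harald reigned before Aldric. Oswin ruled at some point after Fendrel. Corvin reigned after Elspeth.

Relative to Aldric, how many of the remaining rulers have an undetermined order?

6

Forced before Aldric: Harald; forced after Aldric: Maren.
That leaves Corvin, Dorin, Elspeth, Fendrel, Isolde, and Oswin with no forced order relative to Aldric — 6.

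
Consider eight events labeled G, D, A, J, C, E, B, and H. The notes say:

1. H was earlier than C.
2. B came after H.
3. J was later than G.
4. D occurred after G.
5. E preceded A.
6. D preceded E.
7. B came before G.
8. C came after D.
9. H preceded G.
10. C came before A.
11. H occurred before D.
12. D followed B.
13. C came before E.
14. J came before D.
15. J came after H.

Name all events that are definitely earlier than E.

B, C, D, G, H, J

Directly stated before E: C and D.
B reaches E via B → D → E.
G reaches E via G → D → E.
H reaches E via H → C → E.
Likewise J reaches E by chaining the stated constraints.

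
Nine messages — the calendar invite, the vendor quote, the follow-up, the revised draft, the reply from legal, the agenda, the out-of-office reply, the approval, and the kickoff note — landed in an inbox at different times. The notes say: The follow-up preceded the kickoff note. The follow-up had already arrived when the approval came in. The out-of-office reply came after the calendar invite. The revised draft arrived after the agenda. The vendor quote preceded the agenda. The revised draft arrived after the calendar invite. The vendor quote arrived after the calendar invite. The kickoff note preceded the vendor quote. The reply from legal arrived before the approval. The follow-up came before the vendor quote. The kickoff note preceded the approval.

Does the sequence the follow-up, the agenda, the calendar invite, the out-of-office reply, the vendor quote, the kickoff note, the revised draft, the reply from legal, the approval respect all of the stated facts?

no

The constraints require the vendor quote before the agenda, but in the proposed sequence the agenda appears ahead of the vendor quote. That one violation is enough.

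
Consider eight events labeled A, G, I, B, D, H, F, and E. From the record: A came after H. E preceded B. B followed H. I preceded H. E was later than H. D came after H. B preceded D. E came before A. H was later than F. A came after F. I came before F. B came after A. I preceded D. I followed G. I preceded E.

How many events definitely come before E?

4

Directly stated before E: H and I.
F reaches E via F → H → E.
G reaches E via G → I → E.
That's F, G, H, and I — 4 in all.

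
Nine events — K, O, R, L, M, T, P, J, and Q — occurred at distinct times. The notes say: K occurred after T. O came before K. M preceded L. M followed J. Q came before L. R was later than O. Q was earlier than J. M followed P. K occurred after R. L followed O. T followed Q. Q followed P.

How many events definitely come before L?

5

Directly stated before L: M, O, and Q.
J reaches L via J → M → L.
P reaches L via P → Q → L.
No chain forces K (or any of the others) ahead of L.
That's J, M, O, P, and Q — 5 in all.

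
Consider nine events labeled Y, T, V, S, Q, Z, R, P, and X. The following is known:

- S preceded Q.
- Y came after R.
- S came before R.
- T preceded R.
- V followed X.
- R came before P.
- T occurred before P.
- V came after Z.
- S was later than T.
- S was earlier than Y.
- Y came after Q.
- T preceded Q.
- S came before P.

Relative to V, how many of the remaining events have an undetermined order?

Forced before V: X and Z.
That leaves P, Q, R, S, T, and Y with no forced order relative to V — 6.

6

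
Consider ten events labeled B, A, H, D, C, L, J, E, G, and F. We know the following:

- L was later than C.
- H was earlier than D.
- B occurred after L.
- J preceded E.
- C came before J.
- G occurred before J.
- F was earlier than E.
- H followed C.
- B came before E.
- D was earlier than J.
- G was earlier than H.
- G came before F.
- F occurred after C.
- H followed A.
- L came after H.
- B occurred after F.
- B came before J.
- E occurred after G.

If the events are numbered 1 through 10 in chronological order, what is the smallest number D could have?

A, C, G, and H must all come before D — 4 forced predecessors.
Nothing else is forced ahead of D, so its earliest slot is position 4 + 1 = 5.

5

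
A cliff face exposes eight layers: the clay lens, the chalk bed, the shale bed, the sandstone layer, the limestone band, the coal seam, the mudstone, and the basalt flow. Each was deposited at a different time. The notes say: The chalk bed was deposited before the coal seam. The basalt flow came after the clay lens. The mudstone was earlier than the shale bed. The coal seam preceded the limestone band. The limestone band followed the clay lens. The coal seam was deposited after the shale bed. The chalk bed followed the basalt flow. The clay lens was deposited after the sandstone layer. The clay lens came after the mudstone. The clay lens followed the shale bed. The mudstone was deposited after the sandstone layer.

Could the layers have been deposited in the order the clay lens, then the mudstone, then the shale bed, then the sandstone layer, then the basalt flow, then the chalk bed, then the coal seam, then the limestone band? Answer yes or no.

no

The constraints require the mudstone before the clay lens, but in the proposed sequence the clay lens appears ahead of the mudstone. That one violation is enough.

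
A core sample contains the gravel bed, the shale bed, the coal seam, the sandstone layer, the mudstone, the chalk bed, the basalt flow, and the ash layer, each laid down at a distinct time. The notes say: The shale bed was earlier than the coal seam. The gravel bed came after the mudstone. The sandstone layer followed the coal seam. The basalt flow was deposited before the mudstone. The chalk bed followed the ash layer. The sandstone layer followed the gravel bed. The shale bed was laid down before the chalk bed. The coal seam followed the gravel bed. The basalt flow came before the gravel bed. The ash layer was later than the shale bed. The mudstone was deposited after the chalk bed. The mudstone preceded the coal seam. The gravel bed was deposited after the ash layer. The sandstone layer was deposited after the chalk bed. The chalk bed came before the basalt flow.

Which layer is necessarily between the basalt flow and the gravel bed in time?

the mudstone

Tracing the constraints gives the basalt flow → the mudstone → the gravel bed, so the mudstone sits after the basalt flow and before the gravel bed.
No other layer is forced both after the basalt flow and before the gravel bed.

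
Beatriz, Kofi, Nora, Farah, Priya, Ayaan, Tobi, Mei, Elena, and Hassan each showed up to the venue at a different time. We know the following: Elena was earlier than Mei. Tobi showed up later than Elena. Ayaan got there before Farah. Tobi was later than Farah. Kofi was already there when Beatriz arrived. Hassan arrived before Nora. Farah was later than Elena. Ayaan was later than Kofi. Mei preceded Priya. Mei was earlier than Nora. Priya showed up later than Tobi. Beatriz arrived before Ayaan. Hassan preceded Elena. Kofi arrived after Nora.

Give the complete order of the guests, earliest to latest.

Hassan, Elena, Mei, Nora, Kofi, Beatriz, Ayaan, Farah, Tobi, Priya

The constraints fix every adjacent pair, so only one ordering works:
Hassan → Elena → Mei → Nora → Kofi → Beatriz → Ayaan → Farah → Tobi → Priya.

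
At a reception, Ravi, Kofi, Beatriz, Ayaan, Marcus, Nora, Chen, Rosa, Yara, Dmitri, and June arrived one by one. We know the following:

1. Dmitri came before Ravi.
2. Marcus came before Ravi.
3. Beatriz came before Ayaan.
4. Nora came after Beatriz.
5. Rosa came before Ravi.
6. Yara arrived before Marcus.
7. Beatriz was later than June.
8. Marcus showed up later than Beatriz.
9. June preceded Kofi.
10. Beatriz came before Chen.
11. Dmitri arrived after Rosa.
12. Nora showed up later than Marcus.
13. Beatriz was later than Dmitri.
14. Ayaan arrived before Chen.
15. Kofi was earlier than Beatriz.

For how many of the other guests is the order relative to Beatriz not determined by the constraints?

Forced before Beatriz: Dmitri, June, Kofi, and Rosa; forced after Beatriz: Ayaan, Chen, Marcus, Nora, and Ravi.
That leaves Yara with no forced order relative to Beatriz — 1.

1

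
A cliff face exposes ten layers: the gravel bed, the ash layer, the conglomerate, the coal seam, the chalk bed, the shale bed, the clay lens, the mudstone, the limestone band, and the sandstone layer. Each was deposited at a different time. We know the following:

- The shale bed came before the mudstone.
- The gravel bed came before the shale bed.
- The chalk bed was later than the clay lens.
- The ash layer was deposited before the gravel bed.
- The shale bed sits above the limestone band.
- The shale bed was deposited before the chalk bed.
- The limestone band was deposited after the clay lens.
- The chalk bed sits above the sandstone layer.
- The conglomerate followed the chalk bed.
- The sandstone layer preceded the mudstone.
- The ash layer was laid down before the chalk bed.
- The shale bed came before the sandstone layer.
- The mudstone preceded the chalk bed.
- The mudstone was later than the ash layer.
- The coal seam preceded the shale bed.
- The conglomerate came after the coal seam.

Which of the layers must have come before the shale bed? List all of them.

the ash layer, the clay lens, the coal seam, the gravel bed, the limestone band

Directly stated before the shale bed: the coal seam, the gravel bed, and the limestone band.
The ash layer reaches the shale bed via the ash layer → the gravel bed → the shale bed.
The clay lens reaches the shale bed via the clay lens → the limestone band → the shale bed.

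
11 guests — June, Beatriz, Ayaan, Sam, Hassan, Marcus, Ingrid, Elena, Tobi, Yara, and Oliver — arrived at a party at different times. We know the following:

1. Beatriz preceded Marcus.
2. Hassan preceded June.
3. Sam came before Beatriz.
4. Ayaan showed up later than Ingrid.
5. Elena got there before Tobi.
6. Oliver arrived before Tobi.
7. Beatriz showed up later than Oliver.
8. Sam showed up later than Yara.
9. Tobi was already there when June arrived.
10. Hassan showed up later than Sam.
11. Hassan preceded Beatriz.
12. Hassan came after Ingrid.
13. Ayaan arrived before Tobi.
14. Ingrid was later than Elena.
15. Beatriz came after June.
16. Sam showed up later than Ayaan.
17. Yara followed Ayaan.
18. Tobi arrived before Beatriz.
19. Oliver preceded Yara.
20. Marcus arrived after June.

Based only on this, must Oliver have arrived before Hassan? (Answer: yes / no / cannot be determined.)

yes

Chain the constraints: Oliver → Yara → Sam → Hassan. Each link is directly stated, so Oliver comes before Hassan.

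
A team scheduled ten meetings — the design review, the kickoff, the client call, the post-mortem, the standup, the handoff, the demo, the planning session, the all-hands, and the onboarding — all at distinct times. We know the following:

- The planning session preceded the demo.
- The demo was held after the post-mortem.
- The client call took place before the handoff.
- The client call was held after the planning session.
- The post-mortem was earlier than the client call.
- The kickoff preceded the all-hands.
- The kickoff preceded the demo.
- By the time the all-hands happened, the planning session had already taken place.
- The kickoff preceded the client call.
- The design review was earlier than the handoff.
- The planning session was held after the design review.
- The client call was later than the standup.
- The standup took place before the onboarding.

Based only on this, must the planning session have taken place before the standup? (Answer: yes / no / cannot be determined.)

cannot be determined

No chain of stated constraints runs from the planning session to the standup, and none runs from the standup to the planning session either.
So the relative order of the planning session and the standup is not fixed by the given facts.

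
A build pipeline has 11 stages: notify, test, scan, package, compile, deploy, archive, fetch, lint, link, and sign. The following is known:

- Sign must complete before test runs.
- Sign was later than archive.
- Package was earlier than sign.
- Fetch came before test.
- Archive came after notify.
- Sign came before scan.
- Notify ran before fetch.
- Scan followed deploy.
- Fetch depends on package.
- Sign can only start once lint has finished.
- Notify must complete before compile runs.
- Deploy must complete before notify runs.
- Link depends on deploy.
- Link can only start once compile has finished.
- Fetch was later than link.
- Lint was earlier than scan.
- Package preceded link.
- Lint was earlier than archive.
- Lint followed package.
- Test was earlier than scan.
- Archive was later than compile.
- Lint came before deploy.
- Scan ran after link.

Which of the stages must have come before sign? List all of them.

Directly stated before sign: archive, lint, and package.
Compile reaches sign via compile → archive → sign.
Deploy reaches sign via deploy → notify → archive → sign.
Notify reaches sign via notify → archive → sign.

archive, compile, deploy, lint, notify, package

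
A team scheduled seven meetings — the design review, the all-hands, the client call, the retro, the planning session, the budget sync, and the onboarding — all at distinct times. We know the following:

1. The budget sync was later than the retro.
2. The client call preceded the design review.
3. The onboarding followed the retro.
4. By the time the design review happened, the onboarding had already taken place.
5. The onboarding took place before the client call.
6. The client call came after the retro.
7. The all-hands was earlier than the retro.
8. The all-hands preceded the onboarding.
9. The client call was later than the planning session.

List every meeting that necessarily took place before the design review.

the all-hands, the client call, the onboarding, the planning session, the retro

Directly stated before the design review: the client call and the onboarding.
The all-hands reaches the design review via the all-hands → the onboarding → the design review.
The planning session reaches the design review via the planning session → the client call → the design review.
The retro reaches the design review via the retro → the onboarding → the design review.
No chain forces the budget sync ahead of the design review.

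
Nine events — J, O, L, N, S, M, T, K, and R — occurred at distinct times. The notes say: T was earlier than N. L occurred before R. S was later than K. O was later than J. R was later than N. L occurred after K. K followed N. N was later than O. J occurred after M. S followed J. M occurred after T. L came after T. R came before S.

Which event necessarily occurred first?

T

T has a chain of constraints placing it before every other event, so T must be first.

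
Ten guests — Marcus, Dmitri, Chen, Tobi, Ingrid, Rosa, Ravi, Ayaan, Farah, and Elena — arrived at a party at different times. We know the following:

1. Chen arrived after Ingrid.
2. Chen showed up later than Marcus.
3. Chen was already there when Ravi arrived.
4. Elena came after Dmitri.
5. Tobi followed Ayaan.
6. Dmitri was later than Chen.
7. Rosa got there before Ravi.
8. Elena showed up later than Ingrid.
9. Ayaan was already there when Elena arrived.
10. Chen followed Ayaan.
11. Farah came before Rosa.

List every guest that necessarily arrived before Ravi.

Ayaan, Chen, Farah, Ingrid, Marcus, Rosa

Directly stated before Ravi: Chen and Rosa.
Ayaan reaches Ravi via Ayaan → Chen → Ravi.
Farah reaches Ravi via Farah → Rosa → Ravi.
Ingrid reaches Ravi via Ingrid → Chen → Ravi.
Likewise Marcus reaches Ravi by chaining the stated constraints.
No chain forces Tobi (or any of the others) ahead of Ravi.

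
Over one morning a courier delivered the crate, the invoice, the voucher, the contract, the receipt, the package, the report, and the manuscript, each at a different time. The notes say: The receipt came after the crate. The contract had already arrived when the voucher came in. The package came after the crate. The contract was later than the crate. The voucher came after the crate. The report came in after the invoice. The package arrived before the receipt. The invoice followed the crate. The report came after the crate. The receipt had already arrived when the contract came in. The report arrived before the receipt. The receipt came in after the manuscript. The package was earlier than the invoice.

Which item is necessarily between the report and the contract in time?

the receipt

Tracing the constraints gives the report → the receipt → the contract, so the receipt sits after the report and before the contract.
No other item is forced both after the report and before the contract.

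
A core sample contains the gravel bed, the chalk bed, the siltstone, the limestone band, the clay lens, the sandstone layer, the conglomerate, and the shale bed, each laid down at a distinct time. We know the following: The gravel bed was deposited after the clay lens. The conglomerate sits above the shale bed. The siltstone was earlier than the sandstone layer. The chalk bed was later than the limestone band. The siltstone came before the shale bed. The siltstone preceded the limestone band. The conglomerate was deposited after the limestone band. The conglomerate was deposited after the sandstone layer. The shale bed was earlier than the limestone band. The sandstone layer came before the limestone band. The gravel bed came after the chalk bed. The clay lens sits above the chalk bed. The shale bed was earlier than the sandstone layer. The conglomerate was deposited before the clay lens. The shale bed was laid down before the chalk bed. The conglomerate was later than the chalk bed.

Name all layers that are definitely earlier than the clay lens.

the chalk bed, the conglomerate, the limestone band, the sandstone layer, the shale bed, the siltstone

Directly stated before the clay lens: the chalk bed and the conglomerate.
The limestone band reaches the clay lens via the limestone band → the chalk bed → the clay lens.
The sandstone layer reaches the clay lens via the sandstone layer → the conglomerate → the clay lens.
The shale bed reaches the clay lens via the shale bed → the chalk bed → the clay lens.
Likewise the siltstone reaches the clay lens by chaining the stated constraints.
No chain forces the gravel bed ahead of the clay lens.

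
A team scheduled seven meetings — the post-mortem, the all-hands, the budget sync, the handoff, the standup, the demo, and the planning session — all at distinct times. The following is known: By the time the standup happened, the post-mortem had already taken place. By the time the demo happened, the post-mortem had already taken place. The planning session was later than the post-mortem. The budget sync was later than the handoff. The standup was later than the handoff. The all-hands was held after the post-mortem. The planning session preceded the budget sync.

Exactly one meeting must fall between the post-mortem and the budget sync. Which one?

the planning session

Tracing the constraints gives the post-mortem → the planning session → the budget sync, so the planning session sits after the post-mortem and before the budget sync.
No other meeting is forced both after the post-mortem and before the budget sync.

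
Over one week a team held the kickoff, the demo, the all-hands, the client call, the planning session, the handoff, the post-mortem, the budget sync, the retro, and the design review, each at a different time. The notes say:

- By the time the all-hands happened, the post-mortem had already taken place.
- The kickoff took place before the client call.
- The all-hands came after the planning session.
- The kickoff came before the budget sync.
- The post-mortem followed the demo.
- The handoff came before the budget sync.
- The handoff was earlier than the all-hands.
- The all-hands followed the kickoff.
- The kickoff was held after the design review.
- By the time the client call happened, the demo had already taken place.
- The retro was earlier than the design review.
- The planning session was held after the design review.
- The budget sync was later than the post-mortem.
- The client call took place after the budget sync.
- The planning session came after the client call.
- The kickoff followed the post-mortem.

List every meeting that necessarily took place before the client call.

the budget sync, the demo, the design review, the handoff, the kickoff, the post-mortem, the retro

Directly stated before the client call: the budget sync, the demo, and the kickoff.
The design review reaches the client call via the design review → the kickoff → the client call.
The handoff reaches the client call via the handoff → the budget sync → the client call.
The post-mortem reaches the client call via the post-mortem → the budget sync → the client call.
Likewise the retro reaches the client call by chaining the stated constraints.
No chain forces the planning session (or any of the others) ahead of the client call.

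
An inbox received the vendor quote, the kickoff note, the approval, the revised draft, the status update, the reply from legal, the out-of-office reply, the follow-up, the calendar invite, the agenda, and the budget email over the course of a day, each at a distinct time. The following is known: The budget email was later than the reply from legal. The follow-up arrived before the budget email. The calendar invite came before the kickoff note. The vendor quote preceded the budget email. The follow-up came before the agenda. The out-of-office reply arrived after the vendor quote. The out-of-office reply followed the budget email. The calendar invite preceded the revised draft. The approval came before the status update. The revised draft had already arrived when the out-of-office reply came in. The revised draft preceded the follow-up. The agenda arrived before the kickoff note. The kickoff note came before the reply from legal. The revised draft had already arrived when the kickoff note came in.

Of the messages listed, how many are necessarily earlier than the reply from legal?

Directly stated before the reply from legal: the kickoff note.
The agenda reaches the reply from legal via the agenda → the kickoff note → the reply from legal.
The calendar invite reaches the reply from legal via the calendar invite → the kickoff note → the reply from legal.
The follow-up reaches the reply from legal via the follow-up → the agenda → the kickoff note → the reply from legal.
Likewise the revised draft reaches the reply from legal by chaining the stated constraints.
That's the agenda, the calendar invite, the follow-up, the kickoff note, and the revised draft — 5 in all.

5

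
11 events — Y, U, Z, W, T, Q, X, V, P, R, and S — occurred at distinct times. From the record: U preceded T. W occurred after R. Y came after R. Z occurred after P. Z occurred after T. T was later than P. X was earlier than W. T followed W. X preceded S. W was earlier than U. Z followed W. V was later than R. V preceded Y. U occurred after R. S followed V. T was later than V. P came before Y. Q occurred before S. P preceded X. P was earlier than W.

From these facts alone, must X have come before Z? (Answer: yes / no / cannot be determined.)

Chain the constraints: X → W → Z. Each link is directly stated, so X comes before Z.

yes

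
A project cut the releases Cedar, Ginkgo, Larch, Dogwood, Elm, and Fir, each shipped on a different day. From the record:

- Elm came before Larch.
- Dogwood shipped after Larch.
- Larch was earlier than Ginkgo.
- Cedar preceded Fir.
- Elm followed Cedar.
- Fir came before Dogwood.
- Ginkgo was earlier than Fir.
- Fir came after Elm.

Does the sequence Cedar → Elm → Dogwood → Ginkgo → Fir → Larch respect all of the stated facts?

The constraints require Fir before Dogwood, but in the proposed sequence Dogwood appears ahead of Fir. That one violation is enough.

no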